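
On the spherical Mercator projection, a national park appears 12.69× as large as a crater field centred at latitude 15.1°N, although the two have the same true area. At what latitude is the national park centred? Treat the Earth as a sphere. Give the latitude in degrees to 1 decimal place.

On Mercator, (apparent₁)/(apparent₂) = sec²φ₁ / sec²φ₂ when true areas are equal.
cos²φ₂ / cos²φ₁ = 12.69  ⇒  cos φ₁ = cos 15.1° / √12.69 = 0.9655/3.562 = 0.2710.
φ₁ = arccos(0.2710) ≈ 74.3°.

74.3°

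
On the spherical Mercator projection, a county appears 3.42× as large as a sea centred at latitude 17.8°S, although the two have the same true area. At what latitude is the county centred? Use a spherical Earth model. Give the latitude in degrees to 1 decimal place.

For equal true areas on Mercator, apparent areas scale as sec²φ, so the ratio is cos²φ₂ / cos²φ₁.
cos²φ₂ / cos²φ₁ = 3.42  ⇒  cos φ₁ = cos 17.8° / √3.42 = 0.9521/1.849 = 0.5149.
φ₁ = arccos(0.5149) ≈ 59.0°.

59.0°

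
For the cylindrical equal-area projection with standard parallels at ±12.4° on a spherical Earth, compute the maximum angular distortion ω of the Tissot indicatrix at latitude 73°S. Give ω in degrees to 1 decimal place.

113.3°

For cylindrical equal-area with standard parallel φ₀, h = cos φ / cos φ₀ and k = cos φ₀ / cos φ, so h·k = 1.
At 73°: h = 0.2994, k = 3.341; principal scales a = 3.341, b = 0.2994.
sin(ω/2) = (a − b)/(a + b) = 3.041/3.640 = 0.8355, so ω = 2 arcsin(0.8355) ≈ 113.3°.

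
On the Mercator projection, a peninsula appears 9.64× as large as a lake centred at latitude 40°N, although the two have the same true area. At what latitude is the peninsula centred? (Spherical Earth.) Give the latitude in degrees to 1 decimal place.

For equal true areas on Mercator, apparent areas scale as sec²φ, so the ratio is cos²φ₂ / cos²φ₁.
cos²φ₂ / cos²φ₁ = 9.64  ⇒  cos φ₁ = cos 40° / √9.64 = 0.7660/3.105 = 0.2467.
φ₁ = arccos(0.2467) ≈ 75.7°.

75.7°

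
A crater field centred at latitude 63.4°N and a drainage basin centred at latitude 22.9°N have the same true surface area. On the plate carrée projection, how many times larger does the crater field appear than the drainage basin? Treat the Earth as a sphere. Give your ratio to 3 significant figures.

2.06

For the equirectangular projection with φ₀ = 0 (plate carrée), h = 1 along meridians and k = sec φ along parallels.
Areal scale at 63.4°: h·k = 1.000 × 2.233 = 2.233.
Areal scale at 22.9°: h·k = 1.000 × 1.086 = 1.086.
Ratio = 2.233/1.086 ≈ 2.06.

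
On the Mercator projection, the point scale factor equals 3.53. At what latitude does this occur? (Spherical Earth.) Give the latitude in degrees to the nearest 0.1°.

Mercator scale is k = sec φ = 1/cos φ.
1/cos φ = 3.53  ⇒  cos φ = 0.2833  ⇒  φ = arccos(0.2833) ≈ 73.5°.

73.5°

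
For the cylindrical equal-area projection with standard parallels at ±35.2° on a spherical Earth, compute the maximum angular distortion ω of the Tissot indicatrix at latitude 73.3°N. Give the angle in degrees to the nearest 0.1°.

102.5°

For cylindrical equal-area with standard parallel φ₀, h = cos φ / cos φ₀ and k = cos φ₀ / cos φ, so h·k = 1.
At 73.3°: h = 0.3517, k = 2.844; principal scales a = 2.844, b = 0.3517.
sin(ω/2) = (a − b)/(a + b) = 2.492/3.195 = 0.7799, so ω = 2 arcsin(0.7799) ≈ 102.5°.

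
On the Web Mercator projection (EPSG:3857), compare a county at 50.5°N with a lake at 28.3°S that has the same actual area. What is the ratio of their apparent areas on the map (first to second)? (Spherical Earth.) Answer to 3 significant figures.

Mercator is conformal with k = sec φ, so areal scale = k² = sec²φ.
At 50.5°: sec²(50.5°) = 1/0.6361² = 2.472.
At 28.3°: sec²(28.3°) = 1/0.8805² = 1.290.
Ratio = 2.472/1.290 = cos²(28.3°)/cos²(50.5°) ≈ 1.92.

1.92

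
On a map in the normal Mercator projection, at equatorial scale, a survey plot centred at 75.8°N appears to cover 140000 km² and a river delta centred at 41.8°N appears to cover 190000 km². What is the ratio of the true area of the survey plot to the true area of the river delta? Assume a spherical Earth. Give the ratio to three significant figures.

0.0798

On Mercator the areal scale is sec²φ, so true area = apparent × cos²φ.
True area of survey plot: 140000 × cos²(75.8°) = 140000 × 0.06018 = 8425 km².
True area of river delta: 190000 × cos²(41.8°) = 190000 × 0.5557 = 105600 km².
Ratio = 8425 / 105600 ≈ 0.0798.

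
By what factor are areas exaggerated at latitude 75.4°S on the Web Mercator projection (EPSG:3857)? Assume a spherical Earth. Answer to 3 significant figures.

The Mercator projection is conformal; its linear scale factor is the same in every direction and equals sec φ = 1/cos φ.
Areal scale = k² = sec²φ = 1/cos²(75.4°) = 1/0.2521² = 15.74.

15.7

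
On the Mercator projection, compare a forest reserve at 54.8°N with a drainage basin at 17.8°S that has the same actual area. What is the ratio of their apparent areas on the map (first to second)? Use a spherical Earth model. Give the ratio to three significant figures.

2.73

On Mercator, area is exaggerated by sec²φ = 1/cos²φ.
At 54.8°: sec²(54.8°) = 1/0.5764² = 3.010.
At 17.8°: sec²(17.8°) = 1/0.9521² = 1.103.
Ratio = 3.010/1.103 = cos²(17.8°)/cos²(54.8°) ≈ 2.73.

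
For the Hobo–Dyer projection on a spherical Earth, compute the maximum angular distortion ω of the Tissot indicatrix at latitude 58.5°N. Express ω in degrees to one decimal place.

The Hobo–Dyer projection is cylindrical equal-area with φ₀ = 37.5°. Cylindrical equal-area (φ₀ = 37.5°): h = cos φ / cos 37.5° along meridians, k = cos 37.5° / cos φ along parallels; h·k = 1.
At 58.5°: h = 0.6586, k = 1.518; principal scales a = 1.518, b = 0.6586.
sin(ω/2) = (a − b)/(a + b) = 0.8598/2.177 = 0.3949, so ω = 2 arcsin(0.3949) ≈ 46.5°.

46.5°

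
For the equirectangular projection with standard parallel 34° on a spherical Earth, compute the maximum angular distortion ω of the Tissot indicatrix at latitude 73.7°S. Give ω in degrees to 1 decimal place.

59.2°

The equidistant cylindrical projection with φ₀ = 34° has h = 1 (meridians true) and k = cos φ₀ / cos φ along parallels.
At 73.7°: h = 1.000, k = 2.954; principal scales a = 2.954, b = 1.000.
sin(ω/2) = (a − b)/(a + b) = 1.954/3.954 = 0.4942, so ω = 2 arcsin(0.4942) ≈ 59.2°.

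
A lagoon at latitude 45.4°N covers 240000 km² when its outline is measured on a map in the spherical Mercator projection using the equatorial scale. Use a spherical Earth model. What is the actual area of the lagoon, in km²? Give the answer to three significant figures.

118000 km²

Mercator is conformal, so the point scale is isotropic: h = k = sec φ = 1/cos φ.
Areal scale = k² = sec²φ = 1/cos²(45.4°) = 1/0.7022² = 2.028.
True area = apparent / (areal scale) = 240000 / 2.028 ≈ 118000 km².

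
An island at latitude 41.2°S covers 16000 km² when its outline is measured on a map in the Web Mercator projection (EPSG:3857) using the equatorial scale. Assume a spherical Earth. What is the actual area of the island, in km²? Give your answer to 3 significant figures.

9060 km²

For Mercator, h = k = sec φ (a conformal cylindrical projection has a single point scale, 1/cos φ).
Areal scale = k² = sec²φ = 1/cos²(41.2°) = 1/0.7524² = 1.766.
True area = apparent / (areal scale) = 16000 / 1.766 ≈ 9060 km².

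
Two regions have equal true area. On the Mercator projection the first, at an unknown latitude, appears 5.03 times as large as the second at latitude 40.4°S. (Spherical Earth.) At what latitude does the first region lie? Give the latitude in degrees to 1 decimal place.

70.2°

Mercator areal scale is sec²φ, so apparent-area ratio = sec²φ₁ / sec²φ₂ = cos²φ₂ / cos²φ₁.
cos²φ₂ / cos²φ₁ = 5.03  ⇒  cos φ₁ = cos 40.4° / √5.03 = 0.7615/2.243 = 0.3396.
φ₁ = arccos(0.3396) ≈ 70.2°.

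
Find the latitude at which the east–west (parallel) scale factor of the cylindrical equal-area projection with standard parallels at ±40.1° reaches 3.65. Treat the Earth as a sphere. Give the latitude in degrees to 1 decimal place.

Cylindrical equal-area (φ₀ = 40.1°): h = cos φ / cos 40.1° along meridians, k = cos 40.1° / cos φ along parallels; h·k = 1.
k = cos φ₀ / cos φ = 3.65  ⇒  cos φ = cos 40.1° / 3.65 = 0.2096.
φ = arccos(0.2096) ≈ 77.9°.

77.9°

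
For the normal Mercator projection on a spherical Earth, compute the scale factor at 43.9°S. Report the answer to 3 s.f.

The Mercator projection is conformal; its linear scale factor is the same in every direction and equals sec φ = 1/cos φ.
k = 1/cos 43.9° = 1/0.7206 = 1.388.

1.39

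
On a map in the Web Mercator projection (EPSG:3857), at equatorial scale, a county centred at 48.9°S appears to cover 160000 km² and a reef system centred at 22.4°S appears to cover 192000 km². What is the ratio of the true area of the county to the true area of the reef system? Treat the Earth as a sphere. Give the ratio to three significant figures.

0.421

Mercator's areal exaggeration is sec²φ; hence true area = (apparent area) · cos²φ.
True area of county: 160000 × cos²(48.9°) = 160000 × 0.4321 = 69140 km².
True area of reef system: 192000 × cos²(22.4°) = 192000 × 0.8548 = 164100 km².
Ratio = 69140 / 164100 ≈ 0.421.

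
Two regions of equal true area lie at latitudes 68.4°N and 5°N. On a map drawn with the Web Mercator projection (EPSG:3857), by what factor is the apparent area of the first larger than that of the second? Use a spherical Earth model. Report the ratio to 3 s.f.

7.32

Mercator areal scale is sec²φ.
At 68.4°: sec²(68.4°) = 1/0.3681² = 7.379.
At 5°: sec²(5°) = 1/0.9962² = 1.008.
Ratio = 7.379/1.008 = cos²(5°)/cos²(68.4°) ≈ 7.32.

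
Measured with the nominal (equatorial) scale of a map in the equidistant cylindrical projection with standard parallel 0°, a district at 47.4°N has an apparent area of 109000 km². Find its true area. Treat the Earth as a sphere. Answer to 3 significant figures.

73800 km²

Plate carrée maps x = Rλ, y = Rφ. The meridian scale is h = 1 and the parallel scale is k = 1/cos φ = sec φ.
Areal scale = h·k = 1 × sec φ; at 47.4°, h = 1.000, k = 1.477, so h·k = 1.477.
True area = apparent / (areal scale) = 109000 / 1.477 ≈ 73800 km².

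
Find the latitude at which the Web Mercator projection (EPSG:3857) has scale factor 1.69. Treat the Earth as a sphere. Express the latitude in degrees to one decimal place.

53.7°

Mercator scale is k = sec φ = 1/cos φ.
1/cos φ = 1.69  ⇒  cos φ = 0.5917  ⇒  φ = arccos(0.5917) ≈ 53.7°.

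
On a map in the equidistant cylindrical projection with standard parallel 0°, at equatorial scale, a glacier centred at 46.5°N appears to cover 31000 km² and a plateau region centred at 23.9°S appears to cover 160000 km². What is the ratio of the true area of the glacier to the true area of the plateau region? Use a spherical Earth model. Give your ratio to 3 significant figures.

0.146

On the plate carrée, areal scale = h·k = 1 × sec φ, so true area = apparent × cos φ.
True area of glacier: 31000 × cos(46.5°) = 31000 × 0.6884 = 21340 km².
True area of plateau region: 160000 × cos(23.9°) = 160000 × 0.9143 = 146300 km².
Ratio = 21340 / 146300 ≈ 0.146.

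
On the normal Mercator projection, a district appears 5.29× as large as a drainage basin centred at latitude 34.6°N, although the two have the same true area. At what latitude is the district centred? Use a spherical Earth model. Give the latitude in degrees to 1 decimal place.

For equal true areas on Mercator, apparent areas scale as sec²φ, so the ratio is cos²φ₂ / cos²φ₁.
cos²φ₂ / cos²φ₁ = 5.29  ⇒  cos φ₁ = cos 34.6° / √5.29 = 0.8231/2.300 = 0.3579.
φ₁ = arccos(0.3579) ≈ 69.0°.

69.0°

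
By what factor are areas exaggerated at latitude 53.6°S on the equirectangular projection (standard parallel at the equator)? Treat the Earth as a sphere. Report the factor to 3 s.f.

In the plate carrée (x = Rλ, y = Rφ), meridians are true-scale (h = 1) and parallels are stretched by k = sec φ.
Areal scale = h·k = 1 × sec φ; at 53.6°, h = 1.000, k = 1.685, so h·k = 1.685.

1.69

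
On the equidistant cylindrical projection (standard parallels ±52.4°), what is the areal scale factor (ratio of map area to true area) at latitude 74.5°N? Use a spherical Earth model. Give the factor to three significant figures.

2.28

With standard parallel φ₀ = 52.4°, the equirectangular projection gives x = Rλ cos φ₀, y = Rφ, so h = 1 and k = cos 52.4° / cos φ.
Areal scale = h·k = 1 × cos φ₀ / cos φ; at 74.5°, h = 1.000, k = 2.283, so h·k = 2.283.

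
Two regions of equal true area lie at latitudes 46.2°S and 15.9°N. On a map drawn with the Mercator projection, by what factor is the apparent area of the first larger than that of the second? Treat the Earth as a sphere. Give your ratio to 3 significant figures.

1.93

On Mercator, area is exaggerated by sec²φ = 1/cos²φ.
At 46.2°: sec²(46.2°) = 1/0.6921² = 2.087.
At 15.9°: sec²(15.9°) = 1/0.9617² = 1.081.
Ratio = 2.087/1.081 = cos²(15.9°)/cos²(46.2°) ≈ 1.93.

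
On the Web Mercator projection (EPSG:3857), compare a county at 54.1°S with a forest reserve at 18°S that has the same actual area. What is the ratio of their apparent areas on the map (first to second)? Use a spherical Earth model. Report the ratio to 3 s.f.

On Mercator, area is exaggerated by sec²φ = 1/cos²φ.
At 54.1°: sec²(54.1°) = 1/0.5864² = 2.908.
At 18°: sec²(18°) = 1/0.9511² = 1.106.
Ratio = 2.908/1.106 = cos²(18°)/cos²(54.1°) ≈ 2.63.

2.63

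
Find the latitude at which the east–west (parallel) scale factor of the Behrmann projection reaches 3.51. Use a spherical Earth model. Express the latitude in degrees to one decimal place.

The Behrmann projection is cylindrical equal-area with φ₀ = 30°. For cylindrical equal-area with standard parallel φ₀, h = cos φ / cos φ₀ and k = cos φ₀ / cos φ, so h·k = 1.
k = cos φ₀ / cos φ = 3.51  ⇒  cos φ = cos 30° / 3.51 = 0.2467.
φ = arccos(0.2467) ≈ 75.7°.

75.7°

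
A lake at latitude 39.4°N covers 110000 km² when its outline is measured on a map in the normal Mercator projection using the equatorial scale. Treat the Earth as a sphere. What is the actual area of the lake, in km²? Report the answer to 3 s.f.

65700 km²

For Mercator, h = k = sec φ (a conformal cylindrical projection has a single point scale, 1/cos φ).
Areal scale = k² = sec²φ = 1/cos²(39.4°) = 1/0.7727² = 1.675.
True area = apparent / (areal scale) = 110000 / 1.675 ≈ 65700 km².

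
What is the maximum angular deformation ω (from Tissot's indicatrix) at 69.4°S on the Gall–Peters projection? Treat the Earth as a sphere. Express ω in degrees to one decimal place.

The Gall–Peters projection is cylindrical equal-area with φ₀ = 45°. Cylindrical equal-area (φ₀ = 45°): h = cos φ / cos 45° along meridians, k = cos 45° / cos φ along parallels; h·k = 1.
At 69.4°: h = 0.4976, k = 2.010; principal scales a = 2.010, b = 0.4976.
sin(ω/2) = (a − b)/(a + b) = 1.512/2.507 = 0.6031, so ω = 2 arcsin(0.6031) ≈ 74.2°.

74.2°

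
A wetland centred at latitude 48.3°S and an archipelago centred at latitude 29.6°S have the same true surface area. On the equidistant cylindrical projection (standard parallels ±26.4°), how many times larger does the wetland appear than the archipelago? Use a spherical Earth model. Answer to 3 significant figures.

In the equirectangular projection with standard parallel φ₀ = 26.4° (x = Rλ cos φ₀, y = Rφ), meridians are true-scale (h = 1) and the parallel scale is k = cos φ₀ / cos φ.
Areal scale at 48.3°: h·k = 1.000 × 1.346 = 1.346.
Areal scale at 29.6°: h·k = 1.000 × 1.030 = 1.030.
Ratio = 1.346/1.030 ≈ 1.31.

1.31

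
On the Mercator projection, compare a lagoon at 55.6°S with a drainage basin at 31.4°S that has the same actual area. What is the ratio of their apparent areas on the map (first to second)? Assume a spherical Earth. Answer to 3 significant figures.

2.28

Mercator is conformal with k = sec φ, so areal scale = k² = sec²φ.
At 55.6°: sec²(55.6°) = 1/0.5650² = 3.133.
At 31.4°: sec²(31.4°) = 1/0.8536² = 1.373.
Ratio = 3.133/1.373 = cos²(31.4°)/cos²(55.6°) ≈ 2.28.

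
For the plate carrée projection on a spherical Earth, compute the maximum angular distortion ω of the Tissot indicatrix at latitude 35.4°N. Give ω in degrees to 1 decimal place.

11.7°

In the plate carrée (x = Rλ, y = Rφ), meridians are true-scale (h = 1) and parallels are stretched by k = sec φ.
At 35.4°: h = 1.000, k = 1.227; principal scales a = 1.227, b = 1.000.
sin(ω/2) = (a − b)/(a + b) = 0.2268/2.227 = 0.1019, so ω = 2 arcsin(0.1019) ≈ 11.7°.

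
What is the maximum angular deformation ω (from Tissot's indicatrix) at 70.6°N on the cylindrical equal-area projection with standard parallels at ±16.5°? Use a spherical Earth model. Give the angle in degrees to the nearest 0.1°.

Cylindrical equal-area (φ₀ = 16.5°): h = cos φ / cos 16.5° along meridians, k = cos 16.5° / cos φ along parallels; h·k = 1.
At 70.6°: h = 0.3464, k = 2.887; principal scales a = 2.887, b = 0.3464.
sin(ω/2) = (a − b)/(a + b) = 2.540/3.233 = 0.7857, so ω = 2 arcsin(0.7857) ≈ 103.6°.

103.6°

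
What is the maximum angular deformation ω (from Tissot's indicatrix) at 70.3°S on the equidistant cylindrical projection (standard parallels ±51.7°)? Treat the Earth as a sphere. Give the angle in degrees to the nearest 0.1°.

In the equirectangular projection with standard parallel φ₀ = 51.7° (x = Rλ cos φ₀, y = Rφ), meridians are true-scale (h = 1) and the parallel scale is k = cos φ₀ / cos φ.
At 70.3°: h = 1.000, k = 1.839; principal scales a = 1.839, b = 1.000.
sin(ω/2) = (a − b)/(a + b) = 0.8386/2.839 = 0.2954, so ω = 2 arcsin(0.2954) ≈ 34.4°.

34.4°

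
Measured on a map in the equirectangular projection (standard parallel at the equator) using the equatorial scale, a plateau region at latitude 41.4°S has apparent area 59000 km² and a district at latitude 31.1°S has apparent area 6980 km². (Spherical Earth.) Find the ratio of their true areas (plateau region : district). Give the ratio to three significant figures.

7.40

Plate carrée has h = 1 and k = sec φ, giving areal scale sec φ; true area = (apparent area) · cos φ.
True area of plateau region: 59000 × cos(41.4°) = 59000 × 0.7501 = 44260 km².
True area of district: 6980 × cos(31.1°) = 6980 × 0.8563 = 5977 km².
Ratio = 44260 / 5977 ≈ 7.40.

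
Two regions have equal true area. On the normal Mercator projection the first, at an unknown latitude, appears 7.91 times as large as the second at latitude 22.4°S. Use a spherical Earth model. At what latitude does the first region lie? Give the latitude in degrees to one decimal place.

On Mercator, (apparent₁)/(apparent₂) = sec²φ₁ / sec²φ₂ when true areas are equal.
cos²φ₂ / cos²φ₁ = 7.91  ⇒  cos φ₁ = cos 22.4° / √7.91 = 0.9245/2.812 = 0.3287.
φ₁ = arccos(0.3287) ≈ 70.8°.

70.8°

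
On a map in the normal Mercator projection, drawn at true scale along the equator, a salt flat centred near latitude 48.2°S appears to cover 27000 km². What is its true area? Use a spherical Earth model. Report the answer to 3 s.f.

Mercator is conformal, so the point scale is isotropic: h = k = sec φ = 1/cos φ.
Areal scale = k² = sec²φ = 1/cos²(48.2°) = 1/0.6665² = 2.251.
True area = apparent / (areal scale) = 27000 / 2.251 ≈ 12000 km².

12000 km²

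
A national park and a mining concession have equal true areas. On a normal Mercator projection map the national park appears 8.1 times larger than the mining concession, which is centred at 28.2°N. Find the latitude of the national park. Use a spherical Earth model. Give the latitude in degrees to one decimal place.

72.0°

For equal true areas on Mercator, apparent areas scale as sec²φ, so the ratio is cos²φ₂ / cos²φ₁.
cos²φ₂ / cos²φ₁ = 8.1  ⇒  cos φ₁ = cos 28.2° / √8.1 = 0.8813/2.846 = 0.3097.
φ₁ = arccos(0.3097) ≈ 72.0°.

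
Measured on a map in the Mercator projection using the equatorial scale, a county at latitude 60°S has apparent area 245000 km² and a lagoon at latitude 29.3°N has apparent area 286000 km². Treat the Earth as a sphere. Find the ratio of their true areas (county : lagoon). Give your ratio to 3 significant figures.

0.282

On Mercator the areal scale is sec²φ, so true area = apparent × cos²φ.
True area of county: 245000 × cos²(60°) = 245000 × 0.2500 = 61250 km².
True area of lagoon: 286000 × cos²(29.3°) = 286000 × 0.7605 = 217500 km².
Ratio = 61250 / 217500 ≈ 0.282.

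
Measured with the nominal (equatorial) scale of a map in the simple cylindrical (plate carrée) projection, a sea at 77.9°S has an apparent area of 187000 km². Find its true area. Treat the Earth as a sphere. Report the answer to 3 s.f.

For the equirectangular projection with φ₀ = 0 (plate carrée), h = 1 along meridians and k = sec φ along parallels.
Areal scale = h·k = 1 × sec φ; at 77.9°, h = 1.000, k = 4.771, so h·k = 4.771.
True area = apparent / (areal scale) = 187000 / 4.771 ≈ 39200 km².

39200 km²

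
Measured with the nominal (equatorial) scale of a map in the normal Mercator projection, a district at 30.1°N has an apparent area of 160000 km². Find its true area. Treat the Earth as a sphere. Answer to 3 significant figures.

120000 km²

The Mercator projection is conformal; its linear scale factor is the same in every direction and equals sec φ = 1/cos φ.
Areal scale = k² = sec²φ = 1/cos²(30.1°) = 1/0.8652² = 1.336.
True area = apparent / (areal scale) = 160000 / 1.336 ≈ 120000 km².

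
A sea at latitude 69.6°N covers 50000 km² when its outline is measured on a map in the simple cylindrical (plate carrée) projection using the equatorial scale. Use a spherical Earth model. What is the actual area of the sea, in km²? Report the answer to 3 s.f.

17400 km²

For the equirectangular projection with φ₀ = 0 (plate carrée), h = 1 along meridians and k = sec φ along parallels.
Areal scale = h·k = 1 × sec φ; at 69.6°, h = 1.000, k = 2.869, so h·k = 2.869.
True area = apparent / (areal scale) = 50000 / 2.869 ≈ 17400 km².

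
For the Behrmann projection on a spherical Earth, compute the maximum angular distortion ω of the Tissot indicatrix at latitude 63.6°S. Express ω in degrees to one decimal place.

Behrmann is a cylindrical equal-area projection with standard parallels at ±30°. Cylindrical equal-area (φ₀ = 30°): h = cos φ / cos 30° along meridians, k = cos 30° / cos φ along parallels; h·k = 1.
At 63.6°: h = 0.5134, k = 1.948; principal scales a = 1.948, b = 0.5134.
sin(ω/2) = (a − b)/(a + b) = 1.434/2.461 = 0.5828, so ω = 2 arcsin(0.5828) ≈ 71.3°.

71.3°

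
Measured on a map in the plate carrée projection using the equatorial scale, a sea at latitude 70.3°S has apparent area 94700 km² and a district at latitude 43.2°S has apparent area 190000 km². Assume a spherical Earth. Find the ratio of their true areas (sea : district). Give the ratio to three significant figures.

0.230

Plate carrée has h = 1 and k = sec φ, giving areal scale sec φ; true area = (apparent area) · cos φ.
True area of sea: 94700 × cos(70.3°) = 94700 × 0.3371 = 31920 km².
True area of district: 190000 × cos(43.2°) = 190000 × 0.7290 = 138500 km².
Ratio = 31920 / 138500 ≈ 0.230.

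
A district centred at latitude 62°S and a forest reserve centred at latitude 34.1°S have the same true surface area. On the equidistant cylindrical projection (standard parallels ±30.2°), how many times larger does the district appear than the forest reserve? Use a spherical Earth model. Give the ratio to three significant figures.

In the equirectangular projection with standard parallel φ₀ = 30.2° (x = Rλ cos φ₀, y = Rφ), meridians are true-scale (h = 1) and the parallel scale is k = cos φ₀ / cos φ.
Areal scale at 62°: h·k = 1.000 × 1.841 = 1.841.
Areal scale at 34.1°: h·k = 1.000 × 1.044 = 1.044.
Ratio = 1.841/1.044 ≈ 1.76.

1.76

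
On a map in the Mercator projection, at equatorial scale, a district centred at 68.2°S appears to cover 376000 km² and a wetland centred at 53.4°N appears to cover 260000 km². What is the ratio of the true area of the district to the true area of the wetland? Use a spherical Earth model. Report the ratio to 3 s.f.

0.561

On Mercator the areal scale is sec²φ, so true area = apparent × cos²φ.
True area of district: 376000 × cos²(68.2°) = 376000 × 0.1379 = 51860 km².
True area of wetland: 260000 × cos²(53.4°) = 260000 × 0.3555 = 92430 km².
Ratio = 51860 / 92430 ≈ 0.561.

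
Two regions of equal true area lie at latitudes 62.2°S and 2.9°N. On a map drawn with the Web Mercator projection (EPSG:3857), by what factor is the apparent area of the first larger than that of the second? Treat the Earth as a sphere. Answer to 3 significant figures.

Mercator is conformal with k = sec φ, so areal scale = k² = sec²φ.
At 62.2°: sec²(62.2°) = 1/0.4664² = 4.597.
At 2.9°: sec²(2.9°) = 1/0.9987² = 1.003.
Ratio = 4.597/1.003 = cos²(2.9°)/cos²(62.2°) ≈ 4.59.

4.59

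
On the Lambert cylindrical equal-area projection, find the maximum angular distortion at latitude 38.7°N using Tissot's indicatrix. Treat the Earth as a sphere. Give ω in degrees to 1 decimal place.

28.1°

The Lambert cylindrical equal-area projection is the cylindrical equal-area projection with its standard parallel at the equator (φ₀ = 0). A cylindrical equal-area projection with standard parallel φ₀ has meridian scale h = cos φ / cos φ₀ and parallel scale k = cos φ₀ / cos φ (so areas are preserved, h·k = 1).
At 38.7°: h = 0.7804, k = 1.281; principal scales a = 1.281, b = 0.7804.
sin(ω/2) = (a − b)/(a + b) = 0.5009/2.062 = 0.2430, so ω = 2 arcsin(0.2430) ≈ 28.1°.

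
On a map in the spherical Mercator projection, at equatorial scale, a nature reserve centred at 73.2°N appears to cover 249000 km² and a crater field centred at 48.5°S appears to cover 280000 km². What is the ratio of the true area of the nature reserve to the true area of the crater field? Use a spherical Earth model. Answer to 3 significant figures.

Mercator's areal exaggeration is sec²φ; hence true area = (apparent area) · cos²φ.
True area of nature reserve: 249000 × cos²(73.2°) = 249000 × 0.08354 = 20800 km².
True area of crater field: 280000 × cos²(48.5°) = 280000 × 0.4391 = 122900 km².
Ratio = 20800 / 122900 ≈ 0.169.

0.169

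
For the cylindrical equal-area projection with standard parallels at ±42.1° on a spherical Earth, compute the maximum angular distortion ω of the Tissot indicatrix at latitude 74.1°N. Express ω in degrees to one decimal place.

Cylindrical equal-area (φ₀ = 42.1°): h = cos φ / cos 42.1° along meridians, k = cos 42.1° / cos φ along parallels; h·k = 1.
At 74.1°: h = 0.3692, k = 2.708; principal scales a = 2.708, b = 0.3692.
sin(ω/2) = (a − b)/(a + b) = 2.339/3.078 = 0.7601, so ω = 2 arcsin(0.7601) ≈ 98.9°.

98.9°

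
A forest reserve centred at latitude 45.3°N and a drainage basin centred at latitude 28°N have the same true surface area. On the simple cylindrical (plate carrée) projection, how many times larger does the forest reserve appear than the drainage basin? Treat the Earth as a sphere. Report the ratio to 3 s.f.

1.26

For the equirectangular projection with φ₀ = 0 (plate carrée), h = 1 along meridians and k = sec φ along parallels.
Areal scale at 45.3°: h·k = 1.000 × 1.422 = 1.422.
Areal scale at 28°: h·k = 1.000 × 1.133 = 1.133.
Ratio = 1.422/1.133 ≈ 1.26.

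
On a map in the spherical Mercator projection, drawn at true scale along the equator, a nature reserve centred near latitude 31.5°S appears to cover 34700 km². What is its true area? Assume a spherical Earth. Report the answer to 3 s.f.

The Mercator projection is conformal; its linear scale factor is the same in every direction and equals sec φ = 1/cos φ.
Areal scale = k² = sec²φ = 1/cos²(31.5°) = 1/0.8526² = 1.376.
True area = apparent / (areal scale) = 34700 / 1.376 ≈ 25200 km².

25200 km²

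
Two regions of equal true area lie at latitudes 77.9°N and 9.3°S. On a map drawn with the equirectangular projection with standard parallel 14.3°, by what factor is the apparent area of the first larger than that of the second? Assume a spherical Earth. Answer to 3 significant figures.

4.71

The equidistant cylindrical projection with φ₀ = 14.3° has h = 1 (meridians true) and k = cos φ₀ / cos φ along parallels.
Areal scale at 77.9°: h·k = 1.000 × 4.623 = 4.623.
Areal scale at 9.3°: h·k = 1.000 × 0.9819 = 0.9819.
Ratio = 4.623/0.9819 ≈ 4.71.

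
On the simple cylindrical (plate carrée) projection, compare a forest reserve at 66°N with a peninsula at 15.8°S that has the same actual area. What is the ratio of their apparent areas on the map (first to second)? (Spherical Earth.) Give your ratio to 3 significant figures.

2.37

Plate carrée maps x = Rλ, y = Rφ. The meridian scale is h = 1 and the parallel scale is k = 1/cos φ = sec φ.
Areal scale at 66°: h·k = 1.000 × 2.459 = 2.459.
Areal scale at 15.8°: h·k = 1.000 × 1.039 = 1.039.
Ratio = 2.459/1.039 ≈ 2.37.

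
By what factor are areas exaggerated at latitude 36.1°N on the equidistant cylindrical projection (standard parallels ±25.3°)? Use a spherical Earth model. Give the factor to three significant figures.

1.12

In the equirectangular projection with standard parallel φ₀ = 25.3° (x = Rλ cos φ₀, y = Rφ), meridians are true-scale (h = 1) and the parallel scale is k = cos φ₀ / cos φ.
Areal scale = h·k = 1 × cos φ₀ / cos φ; at 36.1°, h = 1.000, k = 1.119, so h·k = 1.119.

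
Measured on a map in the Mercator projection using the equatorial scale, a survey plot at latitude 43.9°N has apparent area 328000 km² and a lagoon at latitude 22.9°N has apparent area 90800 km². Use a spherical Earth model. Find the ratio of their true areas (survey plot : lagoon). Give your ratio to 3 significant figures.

2.21

Mercator's areal exaggeration is sec²φ; hence true area = (apparent area) · cos²φ.
True area of survey plot: 328000 × cos²(43.9°) = 328000 × 0.5192 = 170300 km².
True area of lagoon: 90800 × cos²(22.9°) = 90800 × 0.8486 = 77050 km².
Ratio = 170300 / 77050 ≈ 2.21.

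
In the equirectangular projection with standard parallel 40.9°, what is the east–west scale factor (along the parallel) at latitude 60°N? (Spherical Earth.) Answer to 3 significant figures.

In the equirectangular projection with standard parallel φ₀ = 40.9° (x = Rλ cos φ₀, y = Rφ), meridians are true-scale (h = 1) and the parallel scale is k = cos φ₀ / cos φ.
k = cos 40.9° / cos 60° = 0.7559/0.5000 = 1.512.

1.51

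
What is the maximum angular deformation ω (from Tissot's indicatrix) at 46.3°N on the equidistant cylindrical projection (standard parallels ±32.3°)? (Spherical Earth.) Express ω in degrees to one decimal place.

11.5°

In the equirectangular projection with standard parallel φ₀ = 32.3° (x = Rλ cos φ₀, y = Rφ), meridians are true-scale (h = 1) and the parallel scale is k = cos φ₀ / cos φ.
At 46.3°: h = 1.000, k = 1.223; principal scales a = 1.223, b = 1.000.
sin(ω/2) = (a − b)/(a + b) = 0.2235/2.223 = 0.1005, so ω = 2 arcsin(0.1005) ≈ 11.5°.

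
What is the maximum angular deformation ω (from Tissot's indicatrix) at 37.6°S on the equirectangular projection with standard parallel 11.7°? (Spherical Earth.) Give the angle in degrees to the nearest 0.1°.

12.1°

The equidistant cylindrical projection with φ₀ = 11.7° has h = 1 (meridians true) and k = cos φ₀ / cos φ along parallels.
At 37.6°: h = 1.000, k = 1.236; principal scales a = 1.236, b = 1.000.
sin(ω/2) = (a − b)/(a + b) = 0.2359/2.236 = 0.1055, so ω = 2 arcsin(0.1055) ≈ 12.1°.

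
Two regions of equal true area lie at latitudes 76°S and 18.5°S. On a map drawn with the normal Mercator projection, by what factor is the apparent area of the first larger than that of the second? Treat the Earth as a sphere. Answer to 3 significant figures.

15.4

Mercator is conformal with k = sec φ, so areal scale = k² = sec²φ.
At 76°: sec²(76°) = 1/0.2419² = 17.09.
At 18.5°: sec²(18.5°) = 1/0.9483² = 1.112.
Ratio = 17.09/1.112 = cos²(18.5°)/cos²(76°) ≈ 15.4.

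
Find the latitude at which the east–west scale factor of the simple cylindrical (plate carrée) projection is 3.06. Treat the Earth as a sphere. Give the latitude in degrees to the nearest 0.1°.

70.9°

Plate carrée: h = 1, k = sec φ along parallels.
sec φ = 3.06  ⇒  cos φ = 0.3268  ⇒  φ ≈ 70.9°.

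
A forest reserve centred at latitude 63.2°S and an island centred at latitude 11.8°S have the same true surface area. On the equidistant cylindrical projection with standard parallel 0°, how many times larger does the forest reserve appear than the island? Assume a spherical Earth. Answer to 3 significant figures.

2.17

Plate carrée maps x = Rλ, y = Rφ. The meridian scale is h = 1 and the parallel scale is k = 1/cos φ = sec φ.
Areal scale at 63.2°: h·k = 1.000 × 2.218 = 2.218.
Areal scale at 11.8°: h·k = 1.000 × 1.022 = 1.022.
Ratio = 2.218/1.022 ≈ 2.17.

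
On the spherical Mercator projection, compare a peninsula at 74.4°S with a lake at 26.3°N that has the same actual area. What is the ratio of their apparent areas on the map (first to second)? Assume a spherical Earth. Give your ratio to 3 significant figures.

On Mercator, area is exaggerated by sec²φ = 1/cos²φ.
At 74.4°: sec²(74.4°) = 1/0.2689² = 13.83.
At 26.3°: sec²(26.3°) = 1/0.8965² = 1.244.
Ratio = 13.83/1.244 = cos²(26.3°)/cos²(74.4°) ≈ 11.1.

11.1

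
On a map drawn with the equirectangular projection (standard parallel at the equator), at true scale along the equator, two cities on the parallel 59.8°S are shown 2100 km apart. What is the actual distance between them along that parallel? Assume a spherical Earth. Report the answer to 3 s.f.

Plate carrée maps x = Rλ, y = Rφ. The meridian scale is h = 1 and the parallel scale is k = 1/cos φ = sec φ.
Along the parallel at 59.8°, map distances are exaggerated by k = sec 59.8° = 1.988.
True distance = 2100 / 1.988 = 2100 × cos 59.8° ≈ 1060 km.

1060 km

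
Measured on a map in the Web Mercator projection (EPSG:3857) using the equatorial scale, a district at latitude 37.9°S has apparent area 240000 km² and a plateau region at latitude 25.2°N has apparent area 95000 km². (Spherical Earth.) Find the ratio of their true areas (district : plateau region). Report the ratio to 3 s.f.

On Mercator the areal scale is sec²φ, so true area = apparent × cos²φ.
True area of district: 240000 × cos²(37.9°) = 240000 × 0.6227 = 149400 km².
True area of plateau region: 95000 × cos²(25.2°) = 95000 × 0.8187 = 77780 km².
Ratio = 149400 / 77780 ≈ 1.92.

1.92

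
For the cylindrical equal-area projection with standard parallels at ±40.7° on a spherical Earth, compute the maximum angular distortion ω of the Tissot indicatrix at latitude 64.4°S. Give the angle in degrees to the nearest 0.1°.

61.3°

Cylindrical equal-area (φ₀ = 40.7°): h = cos φ / cos 40.7° along meridians, k = cos 40.7° / cos φ along parallels; h·k = 1.
At 64.4°: h = 0.5699, k = 1.755; principal scales a = 1.755, b = 0.5699.
sin(ω/2) = (a − b)/(a + b) = 1.185/2.325 = 0.5096, so ω = 2 arcsin(0.5096) ≈ 61.3°.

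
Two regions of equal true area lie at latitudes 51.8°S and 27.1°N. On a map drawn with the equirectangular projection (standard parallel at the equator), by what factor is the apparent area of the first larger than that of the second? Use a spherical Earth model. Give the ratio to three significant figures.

For the equirectangular projection with φ₀ = 0 (plate carrée), h = 1 along meridians and k = sec φ along parallels.
Areal scale at 51.8°: h·k = 1.000 × 1.617 = 1.617.
Areal scale at 27.1°: h·k = 1.000 × 1.123 = 1.123.
Ratio = 1.617/1.123 ≈ 1.44.

1.44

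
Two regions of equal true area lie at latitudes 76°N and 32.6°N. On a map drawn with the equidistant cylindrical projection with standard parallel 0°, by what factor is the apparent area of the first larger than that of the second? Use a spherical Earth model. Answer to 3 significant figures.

For the equirectangular projection with φ₀ = 0 (plate carrée), h = 1 along meridians and k = sec φ along parallels.
Areal scale at 76°: h·k = 1.000 × 4.134 = 4.134.
Areal scale at 32.6°: h·k = 1.000 × 1.187 = 1.187.
Ratio = 4.134/1.187 ≈ 3.48.

3.48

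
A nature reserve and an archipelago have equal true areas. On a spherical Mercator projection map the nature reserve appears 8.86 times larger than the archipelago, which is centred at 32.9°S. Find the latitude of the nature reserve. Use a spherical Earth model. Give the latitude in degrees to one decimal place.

73.6°

Mercator areal scale is sec²φ, so apparent-area ratio = sec²φ₁ / sec²φ₂ = cos²φ₂ / cos²φ₁.
cos²φ₂ / cos²φ₁ = 8.86  ⇒  cos φ₁ = cos 32.9° / √8.86 = 0.8396/2.977 = 0.2821.
φ₁ = arccos(0.2821) ≈ 73.6°.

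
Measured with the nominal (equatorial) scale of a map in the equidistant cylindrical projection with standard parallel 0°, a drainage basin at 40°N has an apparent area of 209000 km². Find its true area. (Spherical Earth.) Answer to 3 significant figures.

160000 km²

In the plate carrée (x = Rλ, y = Rφ), meridians are true-scale (h = 1) and parallels are stretched by k = sec φ.
Areal scale = h·k = 1 × sec φ; at 40°, h = 1.000, k = 1.305, so h·k = 1.305.
True area = apparent / (areal scale) = 209000 / 1.305 ≈ 160000 km².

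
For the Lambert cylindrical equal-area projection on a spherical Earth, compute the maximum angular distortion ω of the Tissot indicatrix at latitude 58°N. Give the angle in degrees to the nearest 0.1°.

The Lambert cylindrical equal-area projection is the cylindrical equal-area projection with its standard parallel at the equator (φ₀ = 0). Cylindrical equal-area (φ₀ = 0°): h = cos φ / cos 0° along meridians, k = cos 0° / cos φ along parallels; h·k = 1.
At 58°: h = 0.5299, k = 1.887; principal scales a = 1.887, b = 0.5299.
sin(ω/2) = (a − b)/(a + b) = 1.357/2.417 = 0.5615, so ω = 2 arcsin(0.5615) ≈ 68.3°.

68.3°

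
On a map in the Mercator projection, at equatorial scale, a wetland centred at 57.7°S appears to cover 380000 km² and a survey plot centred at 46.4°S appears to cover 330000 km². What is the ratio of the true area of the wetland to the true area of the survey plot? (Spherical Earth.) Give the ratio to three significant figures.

0.691

Mercator's areal exaggeration is sec²φ; hence true area = (apparent area) · cos²φ.
True area of wetland: 380000 × cos²(57.7°) = 380000 × 0.2855 = 108500 km².
True area of survey plot: 330000 × cos²(46.4°) = 330000 × 0.4756 = 156900 km².
Ratio = 108500 / 156900 ≈ 0.691.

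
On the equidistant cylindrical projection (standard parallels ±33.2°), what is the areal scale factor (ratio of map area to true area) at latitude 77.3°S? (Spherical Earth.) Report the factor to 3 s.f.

3.81

With standard parallel φ₀ = 33.2°, the equirectangular projection gives x = Rλ cos φ₀, y = Rφ, so h = 1 and k = cos 33.2° / cos φ.
Areal scale = h·k = 1 × cos φ₀ / cos φ; at 77.3°, h = 1.000, k = 3.806, so h·k = 3.806.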